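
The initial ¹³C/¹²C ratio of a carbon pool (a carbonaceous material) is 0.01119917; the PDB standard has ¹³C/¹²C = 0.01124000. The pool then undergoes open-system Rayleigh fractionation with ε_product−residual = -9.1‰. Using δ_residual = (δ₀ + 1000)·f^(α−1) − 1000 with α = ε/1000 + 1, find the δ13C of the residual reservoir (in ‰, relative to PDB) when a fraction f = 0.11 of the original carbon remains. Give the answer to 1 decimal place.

16.6‰

δ₀ = (0.01119917/0.01124000 − 1)×1000 = (0.996367 − 1)×1000 = -3.633‰
α − 1 = ε/1000 = -0.0091
f^(α−1) = 0.11^(-0.0091) = 1.020289
δ_res = (-3.633 + 1000) × 1.020289 − 1000 = 1016.583 − 1000 = 16.58‰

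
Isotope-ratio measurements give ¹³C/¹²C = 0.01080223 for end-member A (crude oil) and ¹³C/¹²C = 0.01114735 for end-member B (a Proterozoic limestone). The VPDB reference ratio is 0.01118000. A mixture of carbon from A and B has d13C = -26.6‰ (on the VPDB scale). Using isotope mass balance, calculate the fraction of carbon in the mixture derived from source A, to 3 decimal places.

δ_A = (0.01080223/0.01118000 − 1)×1000 = (0.966210 − 1)×1000 = -33.790‰
δ_B = (0.01114735/0.01118000 − 1)×1000 = (0.997080 − 1)×1000 = -2.920‰
f_A = (δ_mix − δ_B)/(δ_A − δ_B) = (-26.6 − (-2.920))/(-33.790 − (-2.920))
f_A = -23.680 / -30.869 = 0.7671

0.767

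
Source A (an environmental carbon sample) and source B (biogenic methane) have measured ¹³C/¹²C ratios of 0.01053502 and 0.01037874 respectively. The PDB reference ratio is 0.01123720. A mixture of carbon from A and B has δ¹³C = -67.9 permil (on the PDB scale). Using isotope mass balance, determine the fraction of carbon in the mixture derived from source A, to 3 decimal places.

0.611

δ_A = (0.01053502/0.01123720 − 1)×1000 = (0.937513 − 1)×1000 = -62.487 permil
δ_B = (0.01037874/0.01123720 − 1)×1000 = (0.923606 − 1)×1000 = -76.394 permil
f_A = (δ_mix − δ_B)/(δ_A − δ_B) = (-67.9 − (-76.394))/(-62.487 − (-76.394))
f_A = 8.494 / 13.907 = 0.6108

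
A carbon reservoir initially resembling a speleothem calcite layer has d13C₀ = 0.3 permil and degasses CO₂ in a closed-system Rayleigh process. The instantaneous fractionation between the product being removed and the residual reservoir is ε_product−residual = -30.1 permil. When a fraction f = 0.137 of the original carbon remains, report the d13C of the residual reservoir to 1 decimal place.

62.0 permil

Rayleigh residual: δ_res = (δ₀ + 1000)·f^(α−1) − 1000
α = ε/1000 + 1 = 0.96990, so α − 1 = -0.03010
f^(α−1) = 0.137^(-0.03010) = 1.061658
δ_res = (0.3 + 1000) × 1.061658 − 1000 = 1061.977 − 1000 = 61.98 permil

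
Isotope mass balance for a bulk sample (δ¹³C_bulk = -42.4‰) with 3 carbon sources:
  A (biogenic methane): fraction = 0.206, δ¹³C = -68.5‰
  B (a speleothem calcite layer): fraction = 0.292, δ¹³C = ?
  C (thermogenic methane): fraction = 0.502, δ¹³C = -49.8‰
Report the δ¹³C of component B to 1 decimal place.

-11.3‰

Isotope mass balance: δ_bulk = Σ fᵢ·δᵢ.
-42.4 = 0.206×(-68.5) + 0.292×δ_B + 0.502×(-49.8)
0.292·δ_B = -42.4 − (-39.111) = -3.289
δ_B = -3.289 / 0.292 = -11.27‰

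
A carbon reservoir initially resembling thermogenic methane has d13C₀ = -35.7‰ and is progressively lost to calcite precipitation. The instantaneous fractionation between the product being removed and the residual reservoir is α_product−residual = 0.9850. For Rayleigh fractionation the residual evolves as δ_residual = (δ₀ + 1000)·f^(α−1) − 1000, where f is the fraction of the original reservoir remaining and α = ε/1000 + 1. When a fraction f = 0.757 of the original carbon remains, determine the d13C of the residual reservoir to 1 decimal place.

-31.7‰

Rayleigh residual: δ_res = (δ₀ + 1000)·f^(α−1) − 1000
α − 1 = -0.01500
f^(α−1) = 0.757^(-0.01500) = 1.004185
δ_res = (-35.7 + 1000) × 1.004185 − 1000 = 968.335 − 1000 = -31.66‰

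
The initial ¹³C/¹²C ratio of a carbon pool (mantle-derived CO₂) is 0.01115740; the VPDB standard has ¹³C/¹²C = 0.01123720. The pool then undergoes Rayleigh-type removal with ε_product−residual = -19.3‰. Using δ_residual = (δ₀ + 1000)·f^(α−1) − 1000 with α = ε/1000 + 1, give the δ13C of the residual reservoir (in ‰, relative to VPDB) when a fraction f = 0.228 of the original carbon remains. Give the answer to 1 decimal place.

δ₀ = (0.01115740/0.01123720 − 1)×1000 = (0.992899 − 1)×1000 = -7.101‰
α − 1 = ε/1000 = -0.0193
f^(α−1) = 0.228^(-0.0193) = 1.028944
δ_res = (-7.101 + 1000) × 1.028944 − 1000 = 1021.637 − 1000 = 21.64‰

21.6‰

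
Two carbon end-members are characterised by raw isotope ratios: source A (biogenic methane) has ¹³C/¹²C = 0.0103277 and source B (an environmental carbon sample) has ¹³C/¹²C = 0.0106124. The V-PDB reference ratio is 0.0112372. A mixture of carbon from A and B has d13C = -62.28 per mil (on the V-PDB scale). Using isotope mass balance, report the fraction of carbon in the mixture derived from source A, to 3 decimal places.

δ_A = (0.0103277/0.0112372 − 1)×1000 = (0.919063 − 1)×1000 = -80.937 per mil
δ_B = (0.0106124/0.0112372 − 1)×1000 = (0.944399 − 1)×1000 = -55.601 per mil
f_A = (δ_mix − δ_B)/(δ_A − δ_B) = (-62.28 − (-55.601))/(-80.937 − (-55.601))
f_A = -6.679 / -25.335 = 0.2636

0.264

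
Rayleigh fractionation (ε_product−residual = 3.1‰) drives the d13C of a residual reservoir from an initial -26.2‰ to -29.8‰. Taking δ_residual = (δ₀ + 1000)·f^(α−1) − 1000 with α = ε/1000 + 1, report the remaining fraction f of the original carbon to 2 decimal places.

α − 1 = ε/1000 = 0.0031
(δ_res + 1000)/(δ₀ + 1000) = (-29.8 + 1000)/(-26.2 + 1000) = 970.2/973.8 = 0.996303
f = 0.996303^(1/0.0031) = exp(ln(0.996303)/0.0031) = exp(-0.00370/0.0031)
f = exp(-1.1947) = 0.3028

0.30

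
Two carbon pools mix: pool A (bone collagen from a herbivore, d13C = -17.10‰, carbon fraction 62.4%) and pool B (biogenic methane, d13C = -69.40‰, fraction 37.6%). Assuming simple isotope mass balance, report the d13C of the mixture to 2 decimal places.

-36.76‰

δ_mix = f_A·δ_A + f_B·δ_B
δ_mix = 0.624 × (-17.10) + 0.376 × (-69.40)
δ_mix = -10.670 + -26.094 = -36.765‰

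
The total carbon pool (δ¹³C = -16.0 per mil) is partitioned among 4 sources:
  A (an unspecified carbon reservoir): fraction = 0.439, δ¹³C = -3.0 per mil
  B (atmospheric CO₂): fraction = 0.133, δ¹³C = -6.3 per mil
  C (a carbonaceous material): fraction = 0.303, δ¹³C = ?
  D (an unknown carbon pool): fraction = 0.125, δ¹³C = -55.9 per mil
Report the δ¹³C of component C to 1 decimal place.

-22.6 per mil

Isotope mass balance: δ_bulk = Σ fᵢ·δᵢ.
-16.0 = 0.439×(-3.0) + 0.133×(-6.3) + 0.303×δ_C + 0.125×(-55.9)
0.303·δ_C = -16.0 − (-9.142) = -6.858
δ_C = -6.858 / 0.303 = -22.63 per mil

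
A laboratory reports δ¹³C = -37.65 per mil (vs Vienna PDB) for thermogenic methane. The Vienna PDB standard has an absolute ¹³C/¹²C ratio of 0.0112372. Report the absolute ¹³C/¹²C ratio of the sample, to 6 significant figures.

0.0108141

R_sample = R_standard × (δ¹³C/1000 + 1)
R_sample = 0.0112372 × (-37.65/1000 + 1) = 0.0112372 × 0.962350
R_sample = 0.0108141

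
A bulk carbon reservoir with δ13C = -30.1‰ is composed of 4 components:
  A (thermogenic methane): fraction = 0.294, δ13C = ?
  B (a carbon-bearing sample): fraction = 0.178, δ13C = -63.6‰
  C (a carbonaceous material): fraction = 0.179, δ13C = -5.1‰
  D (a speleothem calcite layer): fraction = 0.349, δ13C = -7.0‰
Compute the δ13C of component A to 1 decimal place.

-52.5‰

Isotope mass balance: δ_bulk = Σ fᵢ·δᵢ.
-30.1 = 0.294×δ_A + 0.178×(-63.6) + 0.179×(-5.1) + 0.349×(-7.0)
0.294·δ_A = -30.1 − (-14.677) = -15.423
δ_A = -15.423 / 0.294 = -52.46‰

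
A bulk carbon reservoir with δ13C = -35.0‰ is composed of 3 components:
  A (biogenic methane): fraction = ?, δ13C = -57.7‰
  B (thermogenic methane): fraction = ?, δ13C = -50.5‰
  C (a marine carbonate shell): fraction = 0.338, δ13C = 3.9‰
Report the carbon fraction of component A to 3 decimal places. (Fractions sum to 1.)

Let f_A and f_B be the unknown fractions; fractions sum to 1 so f_A + f_B = 0.662.
Mass balance: Σ fᵢ·δᵢ = δ_bulk ⇒ f_A·(-57.7) + f_B·(-50.5) = -35.0 − (1.318) = -36.318
Substitute f_B = 0.662 − f_A:
f_A·(-57.7 − -50.5) = -36.318 − 0.662×(-50.5) = -2.887
f_A = -2.887 / -7.2 = 0.4010

0.401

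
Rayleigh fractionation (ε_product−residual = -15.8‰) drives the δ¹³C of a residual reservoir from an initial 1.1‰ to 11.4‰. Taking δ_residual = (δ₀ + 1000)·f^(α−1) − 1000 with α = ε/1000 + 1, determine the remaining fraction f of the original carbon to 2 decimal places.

α − 1 = ε/1000 = -0.0158
(δ_res + 1000)/(δ₀ + 1000) = (11.4 + 1000)/(1.1 + 1000) = 1011.4/1001.1 = 1.010289
f = 1.010289^(1/-0.0158) = exp(ln(1.010289)/-0.0158) = exp(0.01024/-0.0158)
f = exp(-0.6479) = 0.5232

0.52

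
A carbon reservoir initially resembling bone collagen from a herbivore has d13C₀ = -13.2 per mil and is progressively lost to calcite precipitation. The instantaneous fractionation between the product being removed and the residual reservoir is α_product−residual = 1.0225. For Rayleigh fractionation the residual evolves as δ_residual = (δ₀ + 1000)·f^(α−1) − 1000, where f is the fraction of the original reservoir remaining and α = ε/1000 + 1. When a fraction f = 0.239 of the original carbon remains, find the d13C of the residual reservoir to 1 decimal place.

-44.5 per mil

Rayleigh residual: δ_res = (δ₀ + 1000)·f^(α−1) − 1000
α − 1 = 0.02250
f^(α−1) = 0.239^(0.02250) = 0.968309
δ_res = (-13.2 + 1000) × 0.968309 − 1000 = 955.527 − 1000 = -44.47 per mil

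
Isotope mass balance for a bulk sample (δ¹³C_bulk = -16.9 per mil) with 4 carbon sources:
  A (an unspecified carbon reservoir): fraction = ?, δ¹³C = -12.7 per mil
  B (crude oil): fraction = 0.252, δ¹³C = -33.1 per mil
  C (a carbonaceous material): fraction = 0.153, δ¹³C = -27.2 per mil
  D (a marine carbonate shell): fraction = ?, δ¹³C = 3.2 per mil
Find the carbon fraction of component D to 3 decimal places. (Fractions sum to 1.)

0.199

Let f_D and f_A be the unknown fractions; fractions sum to 1 so f_D + f_A = 0.595.
Mass balance: Σ fᵢ·δᵢ = δ_bulk ⇒ f_D·(3.2) + f_A·(-12.7) = -16.9 − (-12.503) = -4.397
Substitute f_A = 0.595 − f_D:
f_D·(3.2 − -12.7) = -4.397 − 0.595×(-12.7) = 3.159
f_D = 3.159 / 15.9 = 0.1987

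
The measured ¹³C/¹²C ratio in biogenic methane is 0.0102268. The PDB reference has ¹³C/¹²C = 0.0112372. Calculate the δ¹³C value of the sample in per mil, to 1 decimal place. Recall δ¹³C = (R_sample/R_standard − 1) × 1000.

δ¹³C = (R_sample / R_standard − 1) × 1000
R_sample / R_standard = 0.0102268 / 0.0112372 = 0.910084
δ¹³C = (0.910084 − 1) × 1000 = -89.92 per mil

-89.9 per mil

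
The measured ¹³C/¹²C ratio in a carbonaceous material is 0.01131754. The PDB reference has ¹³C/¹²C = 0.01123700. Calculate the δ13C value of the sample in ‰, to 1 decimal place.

δ13C = (R_sample / R_standard − 1) × 1000
R_sample / R_standard = 0.01131754 / 0.01123700 = 1.007167
δ13C = (1.007167 − 1) × 1000 = 7.17‰

7.2‰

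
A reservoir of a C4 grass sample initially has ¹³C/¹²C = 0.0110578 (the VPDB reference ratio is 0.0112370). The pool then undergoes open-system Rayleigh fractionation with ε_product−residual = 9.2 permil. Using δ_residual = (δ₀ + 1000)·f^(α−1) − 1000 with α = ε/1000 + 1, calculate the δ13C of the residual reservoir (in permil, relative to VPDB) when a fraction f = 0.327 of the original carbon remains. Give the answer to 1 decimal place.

δ₀ = (0.0110578/0.0112370 − 1)×1000 = (0.984053 − 1)×1000 = -15.947 permil
α − 1 = ε/1000 = 0.0092
f^(α−1) = 0.327^(0.0092) = 0.989769
δ_res = (-15.947 + 1000) × 0.989769 − 1000 = 973.985 − 1000 = -26.02 permil

-26.0 permil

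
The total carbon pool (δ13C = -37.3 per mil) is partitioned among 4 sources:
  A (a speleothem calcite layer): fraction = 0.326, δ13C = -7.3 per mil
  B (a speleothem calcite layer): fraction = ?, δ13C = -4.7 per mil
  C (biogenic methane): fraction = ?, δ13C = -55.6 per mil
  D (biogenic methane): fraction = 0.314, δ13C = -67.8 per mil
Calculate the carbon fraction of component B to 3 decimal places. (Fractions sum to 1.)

Let f_B and f_C be the unknown fractions; fractions sum to 1 so f_B + f_C = 0.360.
Mass balance: Σ fᵢ·δᵢ = δ_bulk ⇒ f_B·(-4.7) + f_C·(-55.6) = -37.3 − (-23.669) = -13.631
Substitute f_C = 0.360 − f_B:
f_B·(-4.7 − -55.6) = -13.631 − 0.360×(-55.6) = 6.385
f_B = 6.385 / 50.9 = 0.1254

0.125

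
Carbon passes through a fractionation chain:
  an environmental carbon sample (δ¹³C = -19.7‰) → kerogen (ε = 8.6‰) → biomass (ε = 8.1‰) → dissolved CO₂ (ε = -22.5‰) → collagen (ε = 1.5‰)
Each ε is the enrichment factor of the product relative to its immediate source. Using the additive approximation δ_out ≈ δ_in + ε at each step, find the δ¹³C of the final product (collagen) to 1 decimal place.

step 1: δ ≈ -19.7 + (8.6) = -11.1‰
step 2: δ ≈ -11.1 + (8.1) = -3.0‰
step 3: δ ≈ -3.0 + (-22.5) = -25.5‰
step 4: δ ≈ -25.5 + (1.5) = -24.0‰

-24.0‰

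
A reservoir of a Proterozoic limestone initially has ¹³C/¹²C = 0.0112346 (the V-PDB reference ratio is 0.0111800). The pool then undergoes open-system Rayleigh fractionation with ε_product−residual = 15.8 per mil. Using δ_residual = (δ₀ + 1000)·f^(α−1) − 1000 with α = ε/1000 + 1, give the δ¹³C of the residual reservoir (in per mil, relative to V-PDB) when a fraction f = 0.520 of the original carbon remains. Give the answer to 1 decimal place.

δ₀ = (0.0112346/0.0111800 − 1)×1000 = (1.004884 − 1)×1000 = 4.884 per mil
α − 1 = ε/1000 = 0.0158
f^(α−1) = 0.520^(0.0158) = 0.989721
δ_res = (4.884 + 1000) × 0.989721 − 1000 = 994.555 − 1000 = -5.45 per mil

-5.4 per mil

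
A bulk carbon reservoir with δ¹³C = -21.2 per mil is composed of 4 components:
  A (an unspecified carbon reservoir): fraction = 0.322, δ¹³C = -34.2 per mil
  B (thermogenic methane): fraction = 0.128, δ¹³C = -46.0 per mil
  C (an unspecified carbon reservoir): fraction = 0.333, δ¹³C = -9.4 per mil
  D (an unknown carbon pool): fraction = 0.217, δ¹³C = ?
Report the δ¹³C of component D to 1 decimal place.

Isotope mass balance: δ_bulk = Σ fᵢ·δᵢ.
-21.2 = 0.322×(-34.2) + 0.128×(-46.0) + 0.333×(-9.4) + 0.217×δ_D
0.217·δ_D = -21.2 − (-20.031) = -1.169
δ_D = -1.169 / 0.217 = -5.39 per mil

-5.4 per mil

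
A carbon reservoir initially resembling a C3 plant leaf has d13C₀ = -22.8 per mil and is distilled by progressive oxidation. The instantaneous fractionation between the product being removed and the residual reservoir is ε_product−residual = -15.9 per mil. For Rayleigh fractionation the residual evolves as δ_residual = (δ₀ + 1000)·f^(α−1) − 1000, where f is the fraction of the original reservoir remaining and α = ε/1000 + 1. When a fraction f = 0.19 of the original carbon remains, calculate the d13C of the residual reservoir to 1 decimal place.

Rayleigh residual: δ_res = (δ₀ + 1000)·f^(α−1) − 1000
α = ε/1000 + 1 = 0.98410, so α − 1 = -0.01590
f^(α−1) = 0.19^(-0.01590) = 1.026757
δ_res = (-22.8 + 1000) × 1.026757 − 1000 = 1003.347 − 1000 = 3.35 per mil

3.3 per mil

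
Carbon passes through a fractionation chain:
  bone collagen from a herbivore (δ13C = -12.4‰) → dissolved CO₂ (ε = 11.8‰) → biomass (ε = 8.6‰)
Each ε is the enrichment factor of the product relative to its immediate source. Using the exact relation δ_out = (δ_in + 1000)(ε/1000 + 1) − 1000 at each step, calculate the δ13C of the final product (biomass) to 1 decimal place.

step 1: δ = (-12.40 + 1000)·(11.8/1000 + 1) − 1000 = -0.75‰
step 2: δ = (-0.75 + 1000)·(8.6/1000 + 1) − 1000 = 7.85‰

7.8‰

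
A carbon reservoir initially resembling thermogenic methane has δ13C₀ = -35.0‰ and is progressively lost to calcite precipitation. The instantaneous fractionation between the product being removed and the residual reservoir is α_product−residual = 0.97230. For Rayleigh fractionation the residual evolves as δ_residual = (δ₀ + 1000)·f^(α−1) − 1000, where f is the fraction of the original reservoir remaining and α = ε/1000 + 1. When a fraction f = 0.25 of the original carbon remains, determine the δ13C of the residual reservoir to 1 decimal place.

Rayleigh residual: δ_res = (δ₀ + 1000)·f^(α−1) − 1000
α − 1 = -0.02770
f^(α−1) = 0.25^(-0.02770) = 1.039147
δ_res = (-35.0 + 1000) × 1.039147 − 1000 = 1002.777 − 1000 = 2.78‰

2.8‰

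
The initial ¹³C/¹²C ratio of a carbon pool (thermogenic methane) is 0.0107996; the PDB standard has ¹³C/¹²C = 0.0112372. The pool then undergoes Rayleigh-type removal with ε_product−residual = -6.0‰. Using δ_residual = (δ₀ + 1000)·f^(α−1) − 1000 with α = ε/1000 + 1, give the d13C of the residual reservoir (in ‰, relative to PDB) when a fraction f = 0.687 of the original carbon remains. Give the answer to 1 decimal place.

-36.8‰

δ₀ = (0.0107996/0.0112372 − 1)×1000 = (0.961058 − 1)×1000 = -38.942‰
α − 1 = ε/1000 = -0.0060
f^(α−1) = 0.687^(-0.0060) = 1.002255
δ_res = (-38.942 + 1000) × 1.002255 − 1000 = 963.225 − 1000 = -36.77‰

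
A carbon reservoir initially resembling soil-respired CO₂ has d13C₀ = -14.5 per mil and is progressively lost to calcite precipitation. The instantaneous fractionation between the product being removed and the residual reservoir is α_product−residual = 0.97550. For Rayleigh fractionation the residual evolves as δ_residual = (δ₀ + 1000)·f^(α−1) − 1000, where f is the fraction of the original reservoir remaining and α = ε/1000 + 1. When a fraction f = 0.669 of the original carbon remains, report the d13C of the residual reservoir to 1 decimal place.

-4.7 per mil

Rayleigh residual: δ_res = (δ₀ + 1000)·f^(α−1) − 1000
α − 1 = -0.02450
f^(α−1) = 0.669^(-0.02450) = 1.009897
δ_res = (-14.5 + 1000) × 1.009897 − 1000 = 995.253 − 1000 = -4.75 per mil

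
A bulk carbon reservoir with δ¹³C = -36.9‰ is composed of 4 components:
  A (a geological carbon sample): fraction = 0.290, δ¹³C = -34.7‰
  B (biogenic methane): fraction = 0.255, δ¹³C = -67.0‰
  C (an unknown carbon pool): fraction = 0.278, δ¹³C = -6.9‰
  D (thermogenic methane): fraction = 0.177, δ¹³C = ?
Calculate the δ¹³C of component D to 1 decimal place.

-44.3‰

Isotope mass balance: δ_bulk = Σ fᵢ·δᵢ.
-36.9 = 0.290×(-34.7) + 0.255×(-67.0) + 0.278×(-6.9) + 0.177×δ_D
0.177·δ_D = -36.9 − (-29.066) = -7.834
δ_D = -7.834 / 0.177 = -44.26‰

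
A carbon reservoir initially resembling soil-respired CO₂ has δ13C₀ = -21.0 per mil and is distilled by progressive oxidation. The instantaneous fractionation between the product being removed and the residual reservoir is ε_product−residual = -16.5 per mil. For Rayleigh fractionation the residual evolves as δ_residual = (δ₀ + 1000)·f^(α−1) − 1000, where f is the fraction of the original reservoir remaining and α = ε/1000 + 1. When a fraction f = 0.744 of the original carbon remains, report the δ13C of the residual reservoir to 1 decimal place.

Rayleigh residual: δ_res = (δ₀ + 1000)·f^(α−1) − 1000
α = ε/1000 + 1 = 0.98350, so α − 1 = -0.01650
f^(α−1) = 0.744^(-0.01650) = 1.004891
δ_res = (-21.0 + 1000) × 1.004891 − 1000 = 983.788 − 1000 = -16.21 per mil

-16.2 per mil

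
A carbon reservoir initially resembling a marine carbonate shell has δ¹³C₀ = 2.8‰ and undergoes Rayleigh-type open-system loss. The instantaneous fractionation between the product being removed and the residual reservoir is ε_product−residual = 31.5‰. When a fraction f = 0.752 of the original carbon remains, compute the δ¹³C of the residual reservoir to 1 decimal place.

Rayleigh residual: δ_res = (δ₀ + 1000)·f^(α−1) − 1000
α = ε/1000 + 1 = 1.03150, so α − 1 = 0.03150
f^(α−1) = 0.752^(0.03150) = 0.991062
δ_res = (2.8 + 1000) × 0.991062 − 1000 = 993.837 − 1000 = -6.16‰

-6.2‰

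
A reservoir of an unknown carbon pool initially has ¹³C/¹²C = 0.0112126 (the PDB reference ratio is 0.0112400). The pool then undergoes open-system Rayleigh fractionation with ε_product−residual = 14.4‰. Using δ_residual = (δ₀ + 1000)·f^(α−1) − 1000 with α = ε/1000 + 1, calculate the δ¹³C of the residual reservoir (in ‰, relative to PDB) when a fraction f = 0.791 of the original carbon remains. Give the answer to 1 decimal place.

-5.8‰

δ₀ = (0.0112126/0.0112400 − 1)×1000 = (0.997562 − 1)×1000 = -2.438‰
α − 1 = ε/1000 = 0.0144
f^(α−1) = 0.791^(0.0144) = 0.996630
δ_res = (-2.438 + 1000) × 0.996630 − 1000 = 994.200 − 1000 = -5.80‰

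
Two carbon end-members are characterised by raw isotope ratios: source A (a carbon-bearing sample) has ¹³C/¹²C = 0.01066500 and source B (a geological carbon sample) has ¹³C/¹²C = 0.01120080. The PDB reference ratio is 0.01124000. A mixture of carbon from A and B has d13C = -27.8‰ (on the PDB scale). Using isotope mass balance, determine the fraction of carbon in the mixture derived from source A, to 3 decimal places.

δ_A = (0.01066500/0.01124000 − 1)×1000 = (0.948843 − 1)×1000 = -51.157‰
δ_B = (0.01120080/0.01124000 − 1)×1000 = (0.996512 − 1)×1000 = -3.488‰
f_A = (δ_mix − δ_B)/(δ_A − δ_B) = (-27.8 − (-3.488))/(-51.157 − (-3.488))
f_A = -24.312 / -47.669 = 0.5100

0.510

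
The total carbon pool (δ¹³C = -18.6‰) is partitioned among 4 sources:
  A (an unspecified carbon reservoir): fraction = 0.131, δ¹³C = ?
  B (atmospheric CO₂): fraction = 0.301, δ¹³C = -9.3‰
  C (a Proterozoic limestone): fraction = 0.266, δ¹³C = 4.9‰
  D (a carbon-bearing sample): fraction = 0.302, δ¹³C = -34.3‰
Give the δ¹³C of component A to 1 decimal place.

Isotope mass balance: δ_bulk = Σ fᵢ·δᵢ.
-18.6 = 0.131×δ_A + 0.301×(-9.3) + 0.266×(4.9) + 0.302×(-34.3)
0.131·δ_A = -18.6 − (-11.854) = -6.746
δ_A = -6.746 / 0.131 = -51.49‰

-51.5‰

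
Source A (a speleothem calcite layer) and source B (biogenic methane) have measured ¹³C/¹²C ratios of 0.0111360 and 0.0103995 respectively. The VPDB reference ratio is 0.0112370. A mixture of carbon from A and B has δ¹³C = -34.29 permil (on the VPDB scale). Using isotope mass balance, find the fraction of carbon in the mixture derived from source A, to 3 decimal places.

δ_A = (0.0111360/0.0112370 − 1)×1000 = (0.991012 − 1)×1000 = -8.988 permil
δ_B = (0.0103995/0.0112370 − 1)×1000 = (0.925469 − 1)×1000 = -74.531 permil
f_A = (δ_mix − δ_B)/(δ_A − δ_B) = (-34.29 − (-74.531))/(-8.988 − (-74.531))
f_A = 40.241 / 65.542 = 0.6140

0.614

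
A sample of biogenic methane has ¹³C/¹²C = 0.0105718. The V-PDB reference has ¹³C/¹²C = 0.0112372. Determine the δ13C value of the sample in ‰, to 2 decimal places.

δ13C = (R_sample / R_standard − 1) × 1000
R_sample / R_standard = 0.0105718 / 0.0112372 = 0.940786
δ13C = (0.940786 − 1) × 1000 = -59.214‰

-59.21‰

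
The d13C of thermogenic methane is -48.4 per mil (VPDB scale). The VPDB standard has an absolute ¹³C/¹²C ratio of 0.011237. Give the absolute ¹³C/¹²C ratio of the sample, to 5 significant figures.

0.010693

R_sample = R_standard × (d13C/1000 + 1)
R_sample = 0.011237 × (-48.4/1000 + 1) = 0.011237 × 0.951600
R_sample = 0.0106931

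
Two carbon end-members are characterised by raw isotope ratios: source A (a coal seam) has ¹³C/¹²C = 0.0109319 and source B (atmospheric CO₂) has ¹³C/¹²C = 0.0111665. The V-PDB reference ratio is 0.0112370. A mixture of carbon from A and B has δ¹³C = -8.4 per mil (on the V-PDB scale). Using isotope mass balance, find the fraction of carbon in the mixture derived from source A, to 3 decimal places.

δ_A = (0.0109319/0.0112370 − 1)×1000 = (0.972849 − 1)×1000 = -27.151 per mil
δ_B = (0.0111665/0.0112370 − 1)×1000 = (0.993726 − 1)×1000 = -6.274 per mil
f_A = (δ_mix − δ_B)/(δ_A − δ_B) = (-8.4 − (-6.274))/(-27.151 − (-6.274))
f_A = -2.126 / -20.877 = 0.1018

0.102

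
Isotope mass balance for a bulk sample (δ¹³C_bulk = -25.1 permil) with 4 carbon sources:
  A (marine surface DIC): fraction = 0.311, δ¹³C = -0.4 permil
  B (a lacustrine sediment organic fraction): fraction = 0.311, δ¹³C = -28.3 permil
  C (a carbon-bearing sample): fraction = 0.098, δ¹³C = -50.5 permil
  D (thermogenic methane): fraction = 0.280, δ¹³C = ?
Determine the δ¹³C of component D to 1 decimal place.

-40.1 permil

Isotope mass balance: δ_bulk = Σ fᵢ·δᵢ.
-25.1 = 0.311×(-0.4) + 0.311×(-28.3) + 0.098×(-50.5) + 0.280×δ_D
0.280·δ_D = -25.1 − (-13.875) = -11.225
δ_D = -11.225 / 0.280 = -40.09 permil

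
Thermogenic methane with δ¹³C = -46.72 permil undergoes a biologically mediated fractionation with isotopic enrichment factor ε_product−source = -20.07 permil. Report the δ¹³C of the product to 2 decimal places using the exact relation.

-65.85 permil

To first order, δ_product ≈ δ_source + ε = -66.79 permil.
Exactly, δ_product = (δ_source + 1000)·(ε/1000 + 1) − 1000.
δ_product = (-46.72 + 1000) × (-20.07/1000 + 1) − 1000
δ_product = -65.852 permil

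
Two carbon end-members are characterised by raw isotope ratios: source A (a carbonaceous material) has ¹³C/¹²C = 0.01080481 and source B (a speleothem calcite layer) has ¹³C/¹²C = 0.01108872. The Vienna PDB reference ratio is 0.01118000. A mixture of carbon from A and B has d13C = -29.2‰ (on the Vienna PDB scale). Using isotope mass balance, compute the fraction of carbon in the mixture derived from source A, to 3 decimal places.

0.828

δ_A = (0.01080481/0.01118000 − 1)×1000 = (0.966441 − 1)×1000 = -33.559‰
δ_B = (0.01108872/0.01118000 − 1)×1000 = (0.991835 − 1)×1000 = -8.165‰
f_A = (δ_mix − δ_B)/(δ_A − δ_B) = (-29.2 − (-8.165))/(-33.559 − (-8.165))
f_A = -21.035 / -25.394 = 0.8283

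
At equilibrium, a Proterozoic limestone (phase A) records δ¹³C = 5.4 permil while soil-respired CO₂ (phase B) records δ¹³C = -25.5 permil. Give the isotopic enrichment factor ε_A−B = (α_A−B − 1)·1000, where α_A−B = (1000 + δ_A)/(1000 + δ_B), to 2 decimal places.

31.71 permil

α_A−B = (1000 + 5.4) / (1000 + -25.5) = 1005.4 / 974.5 = 1.031709
ε_A−B = (1.031709 − 1) × 1000 = 31.709 permil
(The approximation ε ≈ δ_A − δ_B would give 30.9 permil.)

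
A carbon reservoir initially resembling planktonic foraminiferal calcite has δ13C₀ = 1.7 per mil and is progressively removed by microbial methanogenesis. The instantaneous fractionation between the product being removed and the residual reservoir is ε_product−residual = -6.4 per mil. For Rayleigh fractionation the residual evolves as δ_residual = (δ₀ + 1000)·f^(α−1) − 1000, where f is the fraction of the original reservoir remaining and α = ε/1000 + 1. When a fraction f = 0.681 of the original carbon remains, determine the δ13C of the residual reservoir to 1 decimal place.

Rayleigh residual: δ_res = (δ₀ + 1000)·f^(α−1) − 1000
α = ε/1000 + 1 = 0.99360, so α − 1 = -0.00640
f^(α−1) = 0.681^(-0.00640) = 1.002462
δ_res = (1.7 + 1000) × 1.002462 − 1000 = 1004.166 − 1000 = 4.17 per mil

4.2 per mil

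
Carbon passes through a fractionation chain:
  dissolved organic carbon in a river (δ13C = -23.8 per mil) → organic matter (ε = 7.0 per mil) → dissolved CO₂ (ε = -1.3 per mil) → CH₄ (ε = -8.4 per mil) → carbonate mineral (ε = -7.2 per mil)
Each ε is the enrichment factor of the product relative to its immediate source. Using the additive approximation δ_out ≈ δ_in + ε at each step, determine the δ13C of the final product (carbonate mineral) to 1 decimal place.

step 1: δ ≈ -23.8 + (7.0) = -16.8 per mil
step 2: δ ≈ -16.8 + (-1.3) = -18.1 per mil
step 3: δ ≈ -18.1 + (-8.4) = -26.5 per mil
step 4: δ ≈ -26.5 + (-7.2) = -33.7 per mil

-33.7 per mil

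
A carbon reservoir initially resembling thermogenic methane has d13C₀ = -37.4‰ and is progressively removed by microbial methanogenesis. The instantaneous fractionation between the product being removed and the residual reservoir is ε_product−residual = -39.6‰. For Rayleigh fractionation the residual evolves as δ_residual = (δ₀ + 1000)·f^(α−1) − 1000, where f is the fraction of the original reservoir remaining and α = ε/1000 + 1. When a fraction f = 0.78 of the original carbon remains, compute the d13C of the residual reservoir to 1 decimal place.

-27.9‰

Rayleigh residual: δ_res = (δ₀ + 1000)·f^(α−1) − 1000
α = ε/1000 + 1 = 0.96040, so α − 1 = -0.03960
f^(α−1) = 0.78^(-0.03960) = 1.009888
δ_res = (-37.4 + 1000) × 1.009888 − 1000 = 972.118 − 1000 = -27.88‰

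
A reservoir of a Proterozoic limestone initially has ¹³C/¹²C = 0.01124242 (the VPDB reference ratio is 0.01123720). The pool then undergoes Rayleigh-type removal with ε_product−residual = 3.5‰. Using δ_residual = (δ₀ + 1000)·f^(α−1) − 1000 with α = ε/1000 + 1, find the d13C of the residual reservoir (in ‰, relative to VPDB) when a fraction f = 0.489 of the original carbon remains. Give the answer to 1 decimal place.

δ₀ = (0.01124242/0.01123720 − 1)×1000 = (1.000465 − 1)×1000 = 0.465‰
α − 1 = ε/1000 = 0.0035
f^(α−1) = 0.489^(0.0035) = 0.997499
δ_res = (0.465 + 1000) × 0.997499 − 1000 = 997.963 − 1000 = -2.04‰

-2.0‰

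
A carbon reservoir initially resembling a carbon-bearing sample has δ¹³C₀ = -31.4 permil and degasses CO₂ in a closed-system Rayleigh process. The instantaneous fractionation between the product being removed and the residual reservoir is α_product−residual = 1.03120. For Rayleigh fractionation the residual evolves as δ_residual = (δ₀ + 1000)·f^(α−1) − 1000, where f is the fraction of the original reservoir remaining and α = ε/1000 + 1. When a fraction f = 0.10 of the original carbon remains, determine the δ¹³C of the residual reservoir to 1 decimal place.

Rayleigh residual: δ_res = (δ₀ + 1000)·f^(α−1) − 1000
α − 1 = 0.03120
f^(α−1) = 0.10^(0.03120) = 0.930679
δ_res = (-31.4 + 1000) × 0.930679 − 1000 = 901.456 − 1000 = -98.54 permil

-98.5 permil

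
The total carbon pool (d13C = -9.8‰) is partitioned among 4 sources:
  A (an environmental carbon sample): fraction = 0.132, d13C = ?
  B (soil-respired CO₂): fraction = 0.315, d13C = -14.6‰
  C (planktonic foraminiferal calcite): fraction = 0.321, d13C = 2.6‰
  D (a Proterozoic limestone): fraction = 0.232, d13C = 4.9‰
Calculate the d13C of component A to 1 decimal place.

Isotope mass balance: δ_bulk = Σ fᵢ·δᵢ.
-9.8 = 0.132×δ_A + 0.315×(-14.6) + 0.321×(2.6) + 0.232×(4.9)
0.132·δ_A = -9.8 − (-2.628) = -7.172
δ_A = -7.172 / 0.132 = -54.34‰

-54.3‰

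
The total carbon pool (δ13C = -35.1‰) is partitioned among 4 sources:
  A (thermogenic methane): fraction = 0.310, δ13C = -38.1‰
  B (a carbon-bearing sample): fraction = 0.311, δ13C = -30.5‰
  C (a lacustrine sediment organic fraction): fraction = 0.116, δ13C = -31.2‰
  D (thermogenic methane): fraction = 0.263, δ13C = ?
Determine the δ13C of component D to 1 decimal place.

Isotope mass balance: δ_bulk = Σ fᵢ·δᵢ.
-35.1 = 0.310×(-38.1) + 0.311×(-30.5) + 0.116×(-31.2) + 0.263×δ_D
0.263·δ_D = -35.1 − (-24.916) = -10.184
δ_D = -10.184 / 0.263 = -38.72‰

-38.7‰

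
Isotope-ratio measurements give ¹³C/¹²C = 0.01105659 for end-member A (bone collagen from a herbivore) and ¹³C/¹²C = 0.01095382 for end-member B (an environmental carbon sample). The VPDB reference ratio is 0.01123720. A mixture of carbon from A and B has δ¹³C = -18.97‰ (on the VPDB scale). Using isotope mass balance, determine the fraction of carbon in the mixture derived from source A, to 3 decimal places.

δ_A = (0.01105659/0.01123720 − 1)×1000 = (0.983927 − 1)×1000 = -16.073‰
δ_B = (0.01095382/0.01123720 − 1)×1000 = (0.974782 − 1)×1000 = -25.218‰
f_A = (δ_mix − δ_B)/(δ_A − δ_B) = (-18.97 − (-25.218))/(-16.073 − (-25.218))
f_A = 6.248 / 9.146 = 0.6832

0.683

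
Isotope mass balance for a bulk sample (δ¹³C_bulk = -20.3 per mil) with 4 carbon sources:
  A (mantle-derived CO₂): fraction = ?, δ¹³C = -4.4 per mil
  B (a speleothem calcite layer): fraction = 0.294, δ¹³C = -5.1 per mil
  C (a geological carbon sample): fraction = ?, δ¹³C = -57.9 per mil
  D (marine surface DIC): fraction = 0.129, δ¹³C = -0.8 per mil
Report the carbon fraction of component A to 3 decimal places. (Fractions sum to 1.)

0.275

Let f_A and f_C be the unknown fractions; fractions sum to 1 so f_A + f_C = 0.577.
Mass balance: Σ fᵢ·δᵢ = δ_bulk ⇒ f_A·(-4.4) + f_C·(-57.9) = -20.3 − (-1.603) = -18.697
Substitute f_C = 0.577 − f_A:
f_A·(-4.4 − -57.9) = -18.697 − 0.577×(-57.9) = 14.711
f_A = 14.711 / 53.5 = 0.2750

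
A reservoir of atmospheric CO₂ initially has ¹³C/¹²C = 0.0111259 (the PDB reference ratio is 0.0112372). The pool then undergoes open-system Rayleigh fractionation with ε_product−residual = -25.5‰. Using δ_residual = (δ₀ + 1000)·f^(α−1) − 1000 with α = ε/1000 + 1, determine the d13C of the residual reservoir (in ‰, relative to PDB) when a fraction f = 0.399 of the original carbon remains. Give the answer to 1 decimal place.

13.6‰

δ₀ = (0.0111259/0.0112372 − 1)×1000 = (0.990095 − 1)×1000 = -9.905‰
α − 1 = ε/1000 = -0.0255
f^(α−1) = 0.399^(-0.0255) = 1.023706
δ_res = (-9.905 + 1000) × 1.023706 − 1000 = 1013.566 − 1000 = 13.57‰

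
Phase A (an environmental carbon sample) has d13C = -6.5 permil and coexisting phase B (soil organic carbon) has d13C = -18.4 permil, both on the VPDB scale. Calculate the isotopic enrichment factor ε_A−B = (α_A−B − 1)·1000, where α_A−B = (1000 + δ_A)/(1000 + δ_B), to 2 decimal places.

α_A−B = (1000 + -6.5) / (1000 + -18.4) = 993.5 / 981.6 = 1.012123
ε_A−B = (1.012123 − 1) × 1000 = 12.123 permil
(The approximation ε ≈ δ_A − δ_B would give 11.9 permil.)

12.12 permil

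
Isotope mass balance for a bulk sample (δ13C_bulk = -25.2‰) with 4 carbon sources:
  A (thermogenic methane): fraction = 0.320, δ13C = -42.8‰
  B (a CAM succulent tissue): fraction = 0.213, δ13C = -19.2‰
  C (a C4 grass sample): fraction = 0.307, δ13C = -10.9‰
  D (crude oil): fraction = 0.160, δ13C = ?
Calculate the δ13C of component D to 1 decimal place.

-25.4‰

Isotope mass balance: δ_bulk = Σ fᵢ·δᵢ.
-25.2 = 0.320×(-42.8) + 0.213×(-19.2) + 0.307×(-10.9) + 0.160×δ_D
0.160·δ_D = -25.2 − (-21.132) = -4.068
δ_D = -4.068 / 0.160 = -25.43‰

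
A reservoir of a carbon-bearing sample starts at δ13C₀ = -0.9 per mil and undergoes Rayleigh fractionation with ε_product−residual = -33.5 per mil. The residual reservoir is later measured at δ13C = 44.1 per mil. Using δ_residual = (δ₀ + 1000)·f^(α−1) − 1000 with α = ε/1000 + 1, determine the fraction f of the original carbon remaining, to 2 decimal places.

α − 1 = ε/1000 = -0.0335
(δ_res + 1000)/(δ₀ + 1000) = (44.1 + 1000)/(-0.9 + 1000) = 1044.1/999.1 = 1.045041
f = 1.045041^(1/-0.0335) = exp(ln(1.045041)/-0.0335) = exp(0.04406/-0.0335)
f = exp(-1.3151) = 0.2684

0.27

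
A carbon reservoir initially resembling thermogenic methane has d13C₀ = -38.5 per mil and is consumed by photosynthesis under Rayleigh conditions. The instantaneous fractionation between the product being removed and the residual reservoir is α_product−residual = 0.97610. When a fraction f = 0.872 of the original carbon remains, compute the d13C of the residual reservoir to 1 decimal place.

Rayleigh residual: δ_res = (δ₀ + 1000)·f^(α−1) − 1000
α − 1 = -0.02390
f^(α−1) = 0.872^(-0.02390) = 1.003279
δ_res = (-38.5 + 1000) × 1.003279 − 1000 = 964.653 − 1000 = -35.35 per mil

-35.3 per mil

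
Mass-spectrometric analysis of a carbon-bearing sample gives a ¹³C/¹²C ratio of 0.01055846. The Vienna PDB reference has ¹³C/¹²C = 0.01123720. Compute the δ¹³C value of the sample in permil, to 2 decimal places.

δ¹³C = (R_sample / R_standard − 1) × 1000
R_sample / R_standard = 0.01055846 / 0.01123720 = 0.939599
δ¹³C = (0.939599 − 1) × 1000 = -60.401 permil

-60.40 permil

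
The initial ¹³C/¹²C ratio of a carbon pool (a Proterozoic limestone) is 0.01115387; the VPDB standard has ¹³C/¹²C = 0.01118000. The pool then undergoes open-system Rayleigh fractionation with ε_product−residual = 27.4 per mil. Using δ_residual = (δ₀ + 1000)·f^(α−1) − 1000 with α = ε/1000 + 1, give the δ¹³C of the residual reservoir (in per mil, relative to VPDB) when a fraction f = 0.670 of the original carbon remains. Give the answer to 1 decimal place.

δ₀ = (0.01115387/0.01118000 − 1)×1000 = (0.997663 − 1)×1000 = -2.337 per mil
α − 1 = ε/1000 = 0.0274
f^(α−1) = 0.670^(0.0274) = 0.989087
δ_res = (-2.337 + 1000) × 0.989087 − 1000 = 986.775 − 1000 = -13.22 per mil

-13.2 per mil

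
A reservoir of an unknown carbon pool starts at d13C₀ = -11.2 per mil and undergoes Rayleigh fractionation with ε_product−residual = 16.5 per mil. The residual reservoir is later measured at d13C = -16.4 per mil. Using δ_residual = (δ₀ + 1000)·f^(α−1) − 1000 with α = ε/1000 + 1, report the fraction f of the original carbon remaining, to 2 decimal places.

α − 1 = ε/1000 = 0.0165
(δ_res + 1000)/(δ₀ + 1000) = (-16.4 + 1000)/(-11.2 + 1000) = 983.6/988.8 = 0.994741
f = 0.994741^(1/0.0165) = exp(ln(0.994741)/0.0165) = exp(-0.00527/0.0165)
f = exp(-0.3196) = 0.7265

0.73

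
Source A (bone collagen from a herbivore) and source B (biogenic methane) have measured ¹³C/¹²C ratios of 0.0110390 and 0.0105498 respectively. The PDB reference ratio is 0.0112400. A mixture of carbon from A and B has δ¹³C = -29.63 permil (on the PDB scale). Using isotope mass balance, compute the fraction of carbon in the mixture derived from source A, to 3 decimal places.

δ_A = (0.0110390/0.0112400 − 1)×1000 = (0.982117 − 1)×1000 = -17.883 permil
δ_B = (0.0105498/0.0112400 − 1)×1000 = (0.938594 − 1)×1000 = -61.406 permil
f_A = (δ_mix − δ_B)/(δ_A − δ_B) = (-29.63 − (-61.406))/(-17.883 − (-61.406))
f_A = 31.776 / 43.523 = 0.7301

0.730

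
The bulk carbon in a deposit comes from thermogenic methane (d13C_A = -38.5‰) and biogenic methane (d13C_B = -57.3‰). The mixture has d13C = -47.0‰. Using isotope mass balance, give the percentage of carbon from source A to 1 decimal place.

δ_mix = f_A·δ_A + (1 − f_A)·δ_B  ⇒  f_A = (δ_mix − δ_B)/(δ_A − δ_B)
f_A = (-47.0 − (-57.3)) / (-38.5 − (-57.3))
f_A = 10.3 / 18.8 = 0.5479

54.8%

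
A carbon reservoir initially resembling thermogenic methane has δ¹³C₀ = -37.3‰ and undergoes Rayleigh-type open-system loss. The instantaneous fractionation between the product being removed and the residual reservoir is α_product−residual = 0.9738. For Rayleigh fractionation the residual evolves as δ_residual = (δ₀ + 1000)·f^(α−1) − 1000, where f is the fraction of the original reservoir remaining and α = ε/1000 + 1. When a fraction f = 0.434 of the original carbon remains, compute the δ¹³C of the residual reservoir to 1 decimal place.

-16.0‰

Rayleigh residual: δ_res = (δ₀ + 1000)·f^(α−1) − 1000
α − 1 = -0.02620
f^(α−1) = 0.434^(-0.02620) = 1.022110
δ_res = (-37.3 + 1000) × 1.022110 − 1000 = 983.986 − 1000 = -16.01‰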